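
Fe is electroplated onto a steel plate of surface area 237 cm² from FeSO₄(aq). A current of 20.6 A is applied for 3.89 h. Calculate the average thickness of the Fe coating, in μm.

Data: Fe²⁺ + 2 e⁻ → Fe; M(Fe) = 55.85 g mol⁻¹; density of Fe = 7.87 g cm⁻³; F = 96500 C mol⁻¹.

448 μm

Q = I·t = 20.60 × 14004 = 288500 C; n(e⁻) = 2.989 mol.
n(Fe) = n(e⁻)/2 = 1.495 mol, so m = 1.495 × 55.85 = 83.48 g.
Volume = m/ρ = 83.48 / 7.87 = 10.61 cm³.
Thickness = V/A = 10.61 / 237 = 0.0448 cm = 448 μm.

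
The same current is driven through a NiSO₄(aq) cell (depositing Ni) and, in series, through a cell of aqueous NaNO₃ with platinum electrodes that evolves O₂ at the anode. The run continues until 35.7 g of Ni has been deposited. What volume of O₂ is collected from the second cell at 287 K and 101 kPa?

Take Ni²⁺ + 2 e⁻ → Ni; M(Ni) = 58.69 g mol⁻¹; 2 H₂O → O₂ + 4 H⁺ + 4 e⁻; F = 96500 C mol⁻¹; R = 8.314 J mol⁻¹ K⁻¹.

7.19 L

n(Ni) = 35.7 / 58.69 = 0.6083 mol, so n(e⁻) = 2 × 0.6083 = 1.217 mol.
The cells are in series, so the same 1.217 mol of electrons passes through the second cell.
2 H₂O → O₂ + 4 H⁺ + 4 e⁻ — 4 mol e⁻ per mol O₂, so n(O₂) = 1.217/4 = 0.3041 mol.
V = nRT/P = (0.3041 × 8.314 × 287) / (101 × 10³) = 0.00719 m³ = 7.19 L.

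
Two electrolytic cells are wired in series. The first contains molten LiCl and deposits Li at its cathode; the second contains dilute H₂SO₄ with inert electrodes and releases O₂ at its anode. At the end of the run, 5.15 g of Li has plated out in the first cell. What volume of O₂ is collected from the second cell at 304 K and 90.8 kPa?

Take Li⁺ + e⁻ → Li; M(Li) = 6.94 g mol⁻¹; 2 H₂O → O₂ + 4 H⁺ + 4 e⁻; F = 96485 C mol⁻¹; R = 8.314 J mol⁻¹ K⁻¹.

n(Li) = 5.15 / 6.94 = 0.7421 mol, so n(e⁻) = 1 × 0.7421 = 0.7421 mol.
The cells are in series, so the same 0.7421 mol of electrons passes through the second cell.
2 H₂O → O₂ + 4 H⁺ + 4 e⁻ — 4 mol e⁻ per mol O₂, so n(O₂) = 0.7421/4 = 0.1855 mol.
V = nRT/P = (0.1855 × 8.314 × 304) / (90.8 × 10³) = 0.00516 m³ = 5.16 L.

5.16 L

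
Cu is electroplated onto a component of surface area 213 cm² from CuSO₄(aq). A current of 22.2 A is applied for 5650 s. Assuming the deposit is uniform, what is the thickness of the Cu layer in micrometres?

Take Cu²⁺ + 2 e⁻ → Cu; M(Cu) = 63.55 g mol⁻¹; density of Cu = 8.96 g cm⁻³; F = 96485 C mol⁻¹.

Q = I·t = 22.20 × 5650.0 = 125400 C; n(e⁻) = 1.300 mol.
n(Cu) = n(e⁻)/2 = 0.6500 mol, so m = 0.6500 × 63.55 = 41.31 g.
Volume = m/ρ = 41.31 / 8.96 = 4.610 cm³.
Thickness = V/A = 4.610 / 213 = 0.0216 cm = 216 μm.

216 μm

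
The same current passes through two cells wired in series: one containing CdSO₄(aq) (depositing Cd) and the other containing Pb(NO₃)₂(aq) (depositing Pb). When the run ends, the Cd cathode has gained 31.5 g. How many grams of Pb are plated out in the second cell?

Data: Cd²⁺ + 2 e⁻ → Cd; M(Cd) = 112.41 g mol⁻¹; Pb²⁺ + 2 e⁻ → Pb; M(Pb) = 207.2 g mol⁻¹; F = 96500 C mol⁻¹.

58.1 g

n(Cd) = 31.5 / 112.41 = 0.2802 mol.
Since Cd²⁺ + 2 e⁻ → Cd, n(e⁻) passed = 2 × 0.2802 = 0.5604 mol.
Cells in series carry the same charge, so the same 0.5604 mol of electrons passes through cell 2.
Pb²⁺ + 2 e⁻ → Pb, so n(Pb) = 0.5604 / 2 = 0.2802 mol.
m(Pb) = 0.2802 × 207.2 = 58.1 g.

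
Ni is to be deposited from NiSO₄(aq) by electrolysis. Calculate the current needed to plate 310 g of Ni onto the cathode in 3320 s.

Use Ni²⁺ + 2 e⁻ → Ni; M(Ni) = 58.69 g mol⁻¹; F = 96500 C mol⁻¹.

n(Ni) = 310 / 58.69 = 5.282 mol.
n(e⁻) = 2 × 5.282 = 10.56 mol.
Q = n(e⁻)·F = 10.56 × 96500 = 1019000 C.
I = Q/t = 1019000 / 3320.0 s = 307 A.

307 A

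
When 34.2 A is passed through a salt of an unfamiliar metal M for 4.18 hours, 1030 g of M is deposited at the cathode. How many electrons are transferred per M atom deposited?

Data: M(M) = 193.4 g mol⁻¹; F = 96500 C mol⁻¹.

1

Q = I·t = 34.20 A × 15048 s = 514600 C, so n(e⁻) = 514600/96500 = 5.333 mol.
n(M) deposited = 1030 / 193.4 = 5.326 mol.
Electrons per atom = n(e⁻)/n(M) = 5.333 / 5.326 = 1.00 ≈ 1, so the ion is M⁺.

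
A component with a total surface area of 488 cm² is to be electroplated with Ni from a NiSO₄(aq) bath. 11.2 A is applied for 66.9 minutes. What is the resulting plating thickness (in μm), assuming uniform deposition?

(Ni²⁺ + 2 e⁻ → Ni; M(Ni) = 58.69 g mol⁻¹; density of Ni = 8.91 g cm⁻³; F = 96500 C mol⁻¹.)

Q = I·t = 11.20 × 4014.0 = 44960 C; n(e⁻) = 0.4659 mol.
n(Ni) = n(e⁻)/2 = 0.2329 mol, so m = 0.2329 × 58.69 = 13.67 g.
Volume = m/ρ = 13.67 / 8.91 = 1.534 cm³.
Thickness = V/A = 1.534 / 488 = 0.00314 cm = 31.4 μm.

31.4 μm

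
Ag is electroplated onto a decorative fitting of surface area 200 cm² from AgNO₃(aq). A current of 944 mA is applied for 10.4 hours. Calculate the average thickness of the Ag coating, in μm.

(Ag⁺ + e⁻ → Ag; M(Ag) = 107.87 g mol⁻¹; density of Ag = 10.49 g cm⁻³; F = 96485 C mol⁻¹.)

188 μm

Q = I·t = 0.9440 × 37440 = 35340 C; n(e⁻) = 0.3663 mol.
n(Ag) = n(e⁻)/1 = 0.3663 mol, so m = 0.3663 × 107.87 = 39.51 g.
Volume = m/ρ = 39.51 / 10.49 = 3.767 cm³.
Thickness = V/A = 3.767 / 200 = 0.0188 cm = 188 μm.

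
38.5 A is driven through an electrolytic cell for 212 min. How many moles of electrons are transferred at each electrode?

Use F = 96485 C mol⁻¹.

Q = I·t = 38.50 A × 12720 s = 489700 C.
n(e⁻) = Q/F = 489700 / 96485 = 5.08 mol.

5.08 mol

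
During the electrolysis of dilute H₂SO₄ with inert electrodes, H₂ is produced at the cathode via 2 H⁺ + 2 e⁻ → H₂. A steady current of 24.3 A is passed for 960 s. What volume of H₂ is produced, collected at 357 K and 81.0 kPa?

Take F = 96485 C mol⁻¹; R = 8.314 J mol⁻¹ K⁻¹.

Q = I·t = 24.30 A × 960.00 s = 23330 C.
n(e⁻) = Q/F = 23330 / 96485 = 0.2418 mol.
2 electrons are transferred per H₂ molecule, so n(H₂) = 0.2418 / 2 = 0.1209 mol.
V = nRT/P = (0.1209 × 8.314 × 357) / (81.0 × 10³ Pa) = 0.00443 m³ = 4.43 L.

4.43 L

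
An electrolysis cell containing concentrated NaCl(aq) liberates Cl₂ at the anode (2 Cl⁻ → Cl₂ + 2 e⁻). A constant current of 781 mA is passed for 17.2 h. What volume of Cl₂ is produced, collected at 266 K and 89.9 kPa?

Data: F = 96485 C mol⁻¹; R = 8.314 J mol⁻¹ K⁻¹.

6.16 L

Q = I·t = 0.7810 A × 61920 s = 48360 C.
n(e⁻) = Q/F = 48360 / 96485 = 0.5012 mol.
2 electrons are transferred per Cl₂ molecule, so n(Cl₂) = 0.5012 / 2 = 0.2506 mol.
V = nRT/P = (0.2506 × 8.314 × 266) / (89.9 × 10³ Pa) = 0.00616 m³ = 6.16 L.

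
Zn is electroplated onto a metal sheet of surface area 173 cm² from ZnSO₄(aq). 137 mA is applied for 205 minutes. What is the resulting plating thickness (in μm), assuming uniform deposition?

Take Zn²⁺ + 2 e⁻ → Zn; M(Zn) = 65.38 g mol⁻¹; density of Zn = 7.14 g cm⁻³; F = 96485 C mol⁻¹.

4.62 μm

Q = I·t = 0.1370 × 12300 = 1685 C; n(e⁻) = 0.01746 mol.
n(Zn) = n(e⁻)/2 = 0.008732 mol, so m = 0.008732 × 65.38 = 0.5709 g.
Volume = m/ρ = 0.5709 / 7.14 = 0.07996 cm³.
Thickness = V/A = 0.07996 / 173 = 4.62 × 10⁻⁴ cm = 4.62 μm.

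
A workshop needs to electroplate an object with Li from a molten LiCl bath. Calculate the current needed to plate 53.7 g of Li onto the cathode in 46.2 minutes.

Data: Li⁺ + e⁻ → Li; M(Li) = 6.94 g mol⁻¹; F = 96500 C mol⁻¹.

269 A

n(Li) = 53.7 / 6.94 = 7.738 mol.
n(e⁻) = 1 × 7.738 = 7.738 mol.
Q = n(e⁻)·F = 7.738 × 96500 = 746700 C.
I = Q/t = 746700 / 2772.0 s = 269 A.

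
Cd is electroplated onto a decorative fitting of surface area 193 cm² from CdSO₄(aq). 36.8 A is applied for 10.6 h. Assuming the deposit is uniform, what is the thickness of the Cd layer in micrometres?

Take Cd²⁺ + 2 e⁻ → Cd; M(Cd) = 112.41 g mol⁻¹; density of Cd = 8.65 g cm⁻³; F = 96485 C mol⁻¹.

Q = I·t = 36.80 × 38160 = 1404000 C; n(e⁻) = 14.55 mol.
n(Cd) = n(e⁻)/2 = 7.277 mol, so m = 7.277 × 112.41 = 818.0 g.
Volume = m/ρ = 818.0 / 8.65 = 94.57 cm³.
Thickness = V/A = 94.57 / 193 = 0.490 cm = 4900 μm.

4900 μm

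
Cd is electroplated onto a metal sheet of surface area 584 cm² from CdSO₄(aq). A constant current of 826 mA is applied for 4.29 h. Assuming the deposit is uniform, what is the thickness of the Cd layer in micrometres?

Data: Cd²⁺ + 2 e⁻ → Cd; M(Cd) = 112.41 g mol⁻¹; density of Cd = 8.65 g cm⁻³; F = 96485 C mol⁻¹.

Q = I·t = 0.8260 × 15444 = 12760 C; n(e⁻) = 0.1322 mol.
n(Cd) = n(e⁻)/2 = 0.06611 mol, so m = 0.06611 × 112.41 = 7.431 g.
Volume = m/ρ = 7.431 / 8.65 = 0.8591 cm³.
Thickness = V/A = 0.8591 / 584 = 0.00147 cm = 14.7 μm.

14.7 μm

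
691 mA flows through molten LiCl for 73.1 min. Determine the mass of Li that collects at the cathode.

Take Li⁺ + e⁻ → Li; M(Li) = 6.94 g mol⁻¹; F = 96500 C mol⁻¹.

0.218 g

Q = I·t = 0.6910 A × 4386.0 s = 3031 C.
n(e⁻) = Q/F = 3031 / 96500 = 0.03141 mol.
Li⁺ + e⁻ → Li, so n(Li) = n(e⁻)/1 = 0.03141 mol.
m = n·M = 0.03141 × 6.94 = 0.218 g.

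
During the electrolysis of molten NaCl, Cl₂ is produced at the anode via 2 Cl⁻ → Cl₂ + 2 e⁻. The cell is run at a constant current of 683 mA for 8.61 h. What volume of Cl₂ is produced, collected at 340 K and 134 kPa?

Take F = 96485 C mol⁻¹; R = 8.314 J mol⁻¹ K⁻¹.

Q = I·t = 0.6830 A × 30996 s = 21170 C.
n(e⁻) = Q/F = 21170 / 96485 = 0.2194 mol.
2 electrons are transferred per Cl₂ molecule, so n(Cl₂) = 0.2194 / 2 = 0.1097 mol.
V = nRT/P = (0.1097 × 8.314 × 340) / (134 × 10³ Pa) = 0.00231 m³ = 2.31 L.

2.31 L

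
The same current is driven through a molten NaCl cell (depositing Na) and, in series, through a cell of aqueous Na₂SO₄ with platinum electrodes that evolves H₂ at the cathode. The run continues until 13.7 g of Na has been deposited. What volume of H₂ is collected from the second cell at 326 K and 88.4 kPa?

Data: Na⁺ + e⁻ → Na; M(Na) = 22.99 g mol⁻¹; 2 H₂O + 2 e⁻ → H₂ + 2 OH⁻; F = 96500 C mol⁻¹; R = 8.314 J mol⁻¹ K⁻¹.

n(Na) = 13.7 / 22.99 = 0.5959 mol, so n(e⁻) = 1 × 0.5959 = 0.5959 mol.
The cells are in series, so the same 0.5959 mol of electrons passes through the second cell.
2 H₂O + 2 e⁻ → H₂ + 2 OH⁻ — 2 mol e⁻ per mol H₂, so n(H₂) = 0.5959/2 = 0.2980 mol.
V = nRT/P = (0.2980 × 8.314 × 326) / (88.4 × 10³) = 0.00914 m³ = 9.14 L.

9.14 L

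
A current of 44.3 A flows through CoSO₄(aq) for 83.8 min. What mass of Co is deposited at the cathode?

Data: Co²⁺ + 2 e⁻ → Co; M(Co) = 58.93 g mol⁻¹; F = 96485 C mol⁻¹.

Q = I·t = 44.30 A × 5028.0 s = 222700 C.
n(e⁻) = Q/F = 222700 / 96485 = 2.309 mol.
Co²⁺ + 2 e⁻ → Co, so n(Co) = n(e⁻)/2 = 1.154 mol.
m = n·M = 1.154 × 58.93 = 68.0 g.

68.0 g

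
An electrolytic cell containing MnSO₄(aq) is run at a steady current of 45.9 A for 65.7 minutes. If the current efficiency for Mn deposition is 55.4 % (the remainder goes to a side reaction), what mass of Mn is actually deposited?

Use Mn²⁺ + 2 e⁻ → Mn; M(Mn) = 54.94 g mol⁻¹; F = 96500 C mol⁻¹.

28.5 g

Q = I·t = 45.90 × 3942.0 = 180900 C.
n(e⁻) = 180900/96500 = 1.875 mol; theoretically n(Mn) = 1.875/2 = 0.9375 mol, m_theo = 51.51 g.
At 55.4 % efficiency, m_actual = 0.554 × 51.51 = 28.5 g.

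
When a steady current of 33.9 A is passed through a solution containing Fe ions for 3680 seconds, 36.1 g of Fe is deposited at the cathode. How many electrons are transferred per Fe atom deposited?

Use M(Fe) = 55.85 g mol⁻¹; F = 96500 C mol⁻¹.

Q = I·t = 33.90 A × 3680.0 s = 124800 C, so n(e⁻) = 124800/96500 = 1.293 mol.
n(Fe) deposited = 36.1 / 55.85 = 0.6464 mol.
Electrons per atom = n(e⁻)/n(Fe) = 1.293 / 0.6464 = 2.00 ≈ 2, so the ion is Fe²⁺.

2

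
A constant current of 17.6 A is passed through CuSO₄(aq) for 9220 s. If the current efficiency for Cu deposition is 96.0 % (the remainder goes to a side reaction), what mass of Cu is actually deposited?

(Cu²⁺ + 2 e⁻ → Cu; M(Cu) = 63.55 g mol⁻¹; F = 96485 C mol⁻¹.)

51.3 g

Q = I·t = 17.60 × 9220.0 = 162300 C.
n(e⁻) = 162300/96485 = 1.682 mol; theoretically n(Cu) = 1.682/2 = 0.8409 mol, m_theo = 53.44 g.
At 96.0 % efficiency, m_actual = 0.960 × 53.44 = 51.3 g.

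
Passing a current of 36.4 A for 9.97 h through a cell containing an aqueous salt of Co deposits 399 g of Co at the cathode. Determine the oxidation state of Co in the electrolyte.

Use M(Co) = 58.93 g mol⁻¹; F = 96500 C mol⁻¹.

+2

Q = I·t = 36.40 A × 35892 s = 1306000 C, so n(e⁻) = 1306000/96500 = 13.54 mol.
n(Co) deposited = 399 / 58.93 = 6.771 mol.
Electrons per atom = n(e⁻)/n(Co) = 13.54 / 6.771 = 2.00 ≈ 2, so the ion is Co²⁺.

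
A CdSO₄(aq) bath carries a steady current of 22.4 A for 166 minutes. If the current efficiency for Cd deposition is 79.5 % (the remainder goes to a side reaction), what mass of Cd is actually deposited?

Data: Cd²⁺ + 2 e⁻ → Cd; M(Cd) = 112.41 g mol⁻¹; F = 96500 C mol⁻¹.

103 g

Q = I·t = 22.40 × 9960.0 = 223100 C.
n(e⁻) = 223100/96500 = 2.312 mol; theoretically n(Cd) = 2.312/2 = 1.156 mol, m_theo = 129.9 g.
At 79.5 % efficiency, m_actual = 0.795 × 129.9 = 103 g.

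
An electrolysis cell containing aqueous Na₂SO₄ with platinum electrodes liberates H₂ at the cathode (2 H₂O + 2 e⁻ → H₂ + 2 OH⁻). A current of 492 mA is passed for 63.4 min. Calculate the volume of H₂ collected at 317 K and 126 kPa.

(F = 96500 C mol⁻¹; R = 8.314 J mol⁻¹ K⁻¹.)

0.203 L

Q = I·t = 0.4920 A × 3804.0 s = 1872 C.
n(e⁻) = Q/F = 1872 / 96500 = 0.01939 mol.
2 electrons are transferred per H₂ molecule, so n(H₂) = 0.01939 / 2 = 0.009697 mol.
V = nRT/P = (0.009697 × 8.314 × 317) / (126 × 10³ Pa) = 2.03 × 10⁻⁴ m³ = 0.203 L.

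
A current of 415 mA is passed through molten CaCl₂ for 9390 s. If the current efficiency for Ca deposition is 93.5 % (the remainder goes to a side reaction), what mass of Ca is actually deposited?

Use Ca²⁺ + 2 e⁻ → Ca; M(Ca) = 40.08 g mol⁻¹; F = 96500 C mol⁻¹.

Q = I·t = 0.4150 × 9390.0 = 3897 C.
n(e⁻) = 3897/96500 = 0.04038 mol; theoretically n(Ca) = 0.04038/2 = 0.02019 mol, m_theo = 0.8093 g.
At 93.5 % efficiency, m_actual = 0.935 × 0.8093 = 0.757 g.

0.757 g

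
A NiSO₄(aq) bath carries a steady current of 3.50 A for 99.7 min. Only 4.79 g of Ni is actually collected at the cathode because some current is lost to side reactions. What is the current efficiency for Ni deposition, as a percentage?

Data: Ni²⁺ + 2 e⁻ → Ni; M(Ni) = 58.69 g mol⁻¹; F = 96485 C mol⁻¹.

Q = I·t = 3.500 × 5982.0 = 20940 C; n(e⁻) = 20940/96485 = 0.2170 mol.
Theoretical n(Ni) = n(e⁻)/2 = 0.1085 mol, i.e. m_theo = 0.1085 × 58.69 = 6.368 g.
Efficiency = m_actual / m_theo = 4.79 / 6.368 = 75.2 %.

75.2 %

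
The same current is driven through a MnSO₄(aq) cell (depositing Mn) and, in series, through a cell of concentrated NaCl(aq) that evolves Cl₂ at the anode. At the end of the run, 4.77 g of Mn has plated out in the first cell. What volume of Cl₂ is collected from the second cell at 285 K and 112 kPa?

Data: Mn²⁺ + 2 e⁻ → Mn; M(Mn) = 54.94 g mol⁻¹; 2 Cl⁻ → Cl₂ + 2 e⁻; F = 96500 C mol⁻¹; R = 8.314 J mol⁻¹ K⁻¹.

n(Mn) = 4.77 / 54.94 = 0.08682 mol, so n(e⁻) = 2 × 0.08682 = 0.1736 mol.
The cells are in series, so the same 0.1736 mol of electrons passes through the second cell.
2 Cl⁻ → Cl₂ + 2 e⁻ — 2 mol e⁻ per mol Cl₂, so n(Cl₂) = 0.1736/2 = 0.08682 mol.
V = nRT/P = (0.08682 × 8.314 × 285) / (112 × 10³) = 0.00184 m³ = 1.84 L.

1.84 L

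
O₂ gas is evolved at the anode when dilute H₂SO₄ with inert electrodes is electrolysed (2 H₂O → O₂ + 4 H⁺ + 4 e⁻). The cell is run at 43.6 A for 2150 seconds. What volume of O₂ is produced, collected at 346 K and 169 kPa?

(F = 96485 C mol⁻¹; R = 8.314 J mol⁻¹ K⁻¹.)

4.13 L

Q = I·t = 43.60 A × 2150.0 s = 93740 C.
n(e⁻) = Q/F = 93740 / 96485 = 0.9715 mol.
4 electrons are transferred per O₂ molecule, so n(O₂) = 0.9715 / 4 = 0.2429 mol.
V = nRT/P = (0.2429 × 8.314 × 346) / (169 × 10³ Pa) = 0.00413 m³ = 4.13 L.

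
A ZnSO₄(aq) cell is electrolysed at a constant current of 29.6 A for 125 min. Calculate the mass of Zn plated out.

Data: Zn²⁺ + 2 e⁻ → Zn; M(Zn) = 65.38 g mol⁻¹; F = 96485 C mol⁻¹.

75.2 g

Q = I·t = 29.60 A × 7500.0 s = 222000 C.
n(e⁻) = Q/F = 222000 / 96485 = 2.301 mol.
Zn²⁺ + 2 e⁻ → Zn, so n(Zn) = n(e⁻)/2 = 1.150 mol.
m = n·M = 1.150 × 65.38 = 75.2 g.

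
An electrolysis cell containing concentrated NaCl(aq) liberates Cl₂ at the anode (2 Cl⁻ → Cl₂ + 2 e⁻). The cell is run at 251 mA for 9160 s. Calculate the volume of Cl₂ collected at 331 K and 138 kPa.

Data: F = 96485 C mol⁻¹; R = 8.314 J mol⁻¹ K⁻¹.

Q = I·t = 0.2510 A × 9160.0 s = 2299 C.
n(e⁻) = Q/F = 2299 / 96485 = 0.02383 mol.
2 electrons are transferred per Cl₂ molecule, so n(Cl₂) = 0.02383 / 2 = 0.01191 mol.
V = nRT/P = (0.01191 × 8.314 × 331) / (138 × 10³ Pa) = 2.38 × 10⁻⁴ m³ = 0.238 L.

0.238 L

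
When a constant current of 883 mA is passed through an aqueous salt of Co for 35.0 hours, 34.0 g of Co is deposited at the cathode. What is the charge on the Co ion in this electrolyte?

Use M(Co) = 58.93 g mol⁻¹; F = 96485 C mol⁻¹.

+2

Q = I·t = 0.8830 A × 126000 s = 111300 C, so n(e⁻) = 111300/96485 = 1.153 mol.
n(Co) deposited = 34.0 / 58.93 = 0.5770 mol.
Electrons per atom = n(e⁻)/n(Co) = 1.153 / 0.5770 = 2.00 ≈ 2, so the ion is Co²⁺.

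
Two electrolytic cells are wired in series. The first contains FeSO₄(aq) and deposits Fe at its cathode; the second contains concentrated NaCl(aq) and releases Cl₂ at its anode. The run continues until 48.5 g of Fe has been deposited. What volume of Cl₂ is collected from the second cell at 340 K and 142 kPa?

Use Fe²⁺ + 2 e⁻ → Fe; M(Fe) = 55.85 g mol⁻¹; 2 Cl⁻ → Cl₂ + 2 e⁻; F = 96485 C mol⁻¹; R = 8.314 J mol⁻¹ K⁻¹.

n(Fe) = 48.5 / 55.85 = 0.8684 mol, so n(e⁻) = 2 × 0.8684 = 1.737 mol.
The cells are in series, so the same 1.737 mol of electrons passes through the second cell.
2 Cl⁻ → Cl₂ + 2 e⁻ — 2 mol e⁻ per mol Cl₂, so n(Cl₂) = 1.737/2 = 0.8684 mol.
V = nRT/P = (0.8684 × 8.314 × 340) / (142 × 10³) = 0.0173 m³ = 17.3 L.

17.3 L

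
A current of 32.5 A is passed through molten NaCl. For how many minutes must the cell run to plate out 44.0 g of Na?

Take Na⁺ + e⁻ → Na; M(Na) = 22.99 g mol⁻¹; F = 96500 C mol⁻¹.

n(Na) = m/M = 44.0 / 22.99 = 1.914 mol.
Each Na atom requires 1 electron, so n(e⁻) = 1 × 1.914 = 1.914 mol.
Q = n(e⁻)·F = 1.914 × 96500 = 184700 C.
t = Q/I = 184700 / 32.50 A = 5683 s = 94.7 min.

94.7 min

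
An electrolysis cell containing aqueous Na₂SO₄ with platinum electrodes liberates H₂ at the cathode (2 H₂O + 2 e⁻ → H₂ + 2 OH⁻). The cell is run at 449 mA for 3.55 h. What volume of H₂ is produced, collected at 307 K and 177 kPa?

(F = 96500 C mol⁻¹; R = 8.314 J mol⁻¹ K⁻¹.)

0.429 L

Q = I·t = 0.4490 A × 12780 s = 5738 C.
n(e⁻) = Q/F = 5738 / 96500 = 0.05946 mol.
2 electrons are transferred per H₂ molecule, so n(H₂) = 0.05946 / 2 = 0.02973 mol.
V = nRT/P = (0.02973 × 8.314 × 307) / (177 × 10³ Pa) = 4.29 × 10⁻⁴ m³ = 0.429 L.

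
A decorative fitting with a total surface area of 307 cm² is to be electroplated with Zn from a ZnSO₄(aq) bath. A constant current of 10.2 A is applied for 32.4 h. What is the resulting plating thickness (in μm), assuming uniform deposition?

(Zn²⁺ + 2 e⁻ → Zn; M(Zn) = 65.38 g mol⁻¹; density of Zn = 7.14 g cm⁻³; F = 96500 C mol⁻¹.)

1840 μm

Q = I·t = 10.20 × 116640 = 1190000 C; n(e⁻) = 12.33 mol.
n(Zn) = n(e⁻)/2 = 6.164 mol, so m = 6.164 × 65.38 = 403.0 g.
Volume = m/ρ = 403.0 / 7.14 = 56.45 cm³.
Thickness = V/A = 56.45 / 307 = 0.184 cm = 1840 μm.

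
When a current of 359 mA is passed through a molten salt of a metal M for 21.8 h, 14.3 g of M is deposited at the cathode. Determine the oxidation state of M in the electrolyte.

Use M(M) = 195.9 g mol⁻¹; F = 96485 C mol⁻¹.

+4

Q = I·t = 0.3590 A × 78480 s = 28170 C, so n(e⁻) = 28170/96485 = 0.2920 mol.
n(M) deposited = 14.3 / 195.9 = 0.07300 mol.
Electrons per atom = n(e⁻)/n(M) = 0.2920 / 0.07300 = 4.00 ≈ 4, so the ion is M⁴⁺.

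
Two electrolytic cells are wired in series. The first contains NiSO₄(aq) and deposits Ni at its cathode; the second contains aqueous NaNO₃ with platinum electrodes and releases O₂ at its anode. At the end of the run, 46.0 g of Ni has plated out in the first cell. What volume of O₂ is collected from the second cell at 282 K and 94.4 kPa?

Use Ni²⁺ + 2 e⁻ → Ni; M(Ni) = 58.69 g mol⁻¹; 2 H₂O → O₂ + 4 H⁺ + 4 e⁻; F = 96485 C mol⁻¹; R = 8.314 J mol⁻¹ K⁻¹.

n(Ni) = 46.0 / 58.69 = 0.7838 mol, so n(e⁻) = 2 × 0.7838 = 1.568 mol.
The cells are in series, so the same 1.568 mol of electrons passes through the second cell.
2 H₂O → O₂ + 4 H⁺ + 4 e⁻ — 4 mol e⁻ per mol O₂, so n(O₂) = 1.568/4 = 0.3919 mol.
V = nRT/P = (0.3919 × 8.314 × 282) / (94.4 × 10³) = 0.00973 m³ = 9.73 L.

9.73 L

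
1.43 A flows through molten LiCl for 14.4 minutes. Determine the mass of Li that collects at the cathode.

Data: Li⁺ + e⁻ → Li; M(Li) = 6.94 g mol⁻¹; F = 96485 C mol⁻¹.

Q = I·t = 1.430 A × 864.00 s = 1236 C.
n(e⁻) = Q/F = 1236 / 96485 = 0.01281 mol.
Li⁺ + e⁻ → Li, so n(Li) = n(e⁻)/1 = 0.01281 mol.
m = n·M = 0.01281 × 6.94 = 0.0889 g.

0.0889 g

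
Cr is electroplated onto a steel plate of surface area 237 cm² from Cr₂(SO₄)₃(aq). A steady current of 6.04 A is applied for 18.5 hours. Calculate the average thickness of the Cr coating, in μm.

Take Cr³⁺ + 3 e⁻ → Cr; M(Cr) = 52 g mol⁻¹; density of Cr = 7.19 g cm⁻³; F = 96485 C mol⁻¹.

424 μm

Q = I·t = 6.040 × 66600 = 402300 C; n(e⁻) = 4.169 mol.
n(Cr) = n(e⁻)/3 = 1.390 mol, so m = 1.390 × 52 = 72.27 g.
Volume = m/ρ = 72.27 / 7.19 = 10.05 cm³.
Thickness = V/A = 10.05 / 237 = 0.0424 cm = 424 μm.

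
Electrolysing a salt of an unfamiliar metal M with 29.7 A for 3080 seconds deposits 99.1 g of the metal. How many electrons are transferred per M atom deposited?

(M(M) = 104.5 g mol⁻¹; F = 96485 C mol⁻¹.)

1

Q = I·t = 29.70 A × 3080.0 s = 91480 C, so n(e⁻) = 91480/96485 = 0.9481 mol.
n(M) deposited = 99.1 / 104.5 = 0.9483 mol.
Electrons per atom = n(e⁻)/n(M) = 0.9481 / 0.9483 = 1.00 ≈ 1, so the ion is M⁺.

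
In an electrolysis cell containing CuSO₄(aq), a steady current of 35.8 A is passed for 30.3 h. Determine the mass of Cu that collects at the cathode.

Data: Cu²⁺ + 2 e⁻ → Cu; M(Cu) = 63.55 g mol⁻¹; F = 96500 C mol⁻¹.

Q = I·t = 35.80 A × 109080 s = 3905000 C.
n(e⁻) = Q/F = 3905000 / 96500 = 40.47 mol.
Cu²⁺ + 2 e⁻ → Cu, so n(Cu) = n(e⁻)/2 = 20.23 mol.
m = n·M = 20.23 × 63.55 = 1290 g.

1290 g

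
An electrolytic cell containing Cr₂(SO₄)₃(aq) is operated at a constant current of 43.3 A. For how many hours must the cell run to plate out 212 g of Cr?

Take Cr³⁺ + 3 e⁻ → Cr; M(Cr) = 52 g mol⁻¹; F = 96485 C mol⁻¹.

7.57 h

n(Cr) = m/M = 212 / 52 = 4.077 mol.
Each Cr atom requires 3 electrons, so n(e⁻) = 3 × 4.077 = 12.23 mol.
Q = n(e⁻)·F = 12.23 × 96485 = 1180000 C.
t = Q/I = 1180000 / 43.30 A = 27250 s = 7.57 h.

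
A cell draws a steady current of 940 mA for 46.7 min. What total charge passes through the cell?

2630 C

Q = I·t = 0.9400 A × 2802.0 s = 2630 C.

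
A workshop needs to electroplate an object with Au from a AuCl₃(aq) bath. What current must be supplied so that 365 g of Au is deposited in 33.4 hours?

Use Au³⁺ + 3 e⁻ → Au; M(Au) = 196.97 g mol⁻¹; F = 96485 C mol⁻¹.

n(Au) = 365 / 196.97 = 1.853 mol.
n(e⁻) = 3 × 1.853 = 5.559 mol.
Q = n(e⁻)·F = 5.559 × 96485 = 536400 C.
I = Q/t = 536400 / 120240 s = 4.46 A.

4.46 A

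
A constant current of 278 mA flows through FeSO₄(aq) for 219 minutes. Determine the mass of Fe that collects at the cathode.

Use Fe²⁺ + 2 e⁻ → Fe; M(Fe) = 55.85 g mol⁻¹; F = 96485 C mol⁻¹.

1.06 g

Q = I·t = 0.2780 A × 13140 s = 3653 C.
n(e⁻) = Q/F = 3653 / 96485 = 0.03786 mol.
Fe²⁺ + 2 e⁻ → Fe, so n(Fe) = n(e⁻)/2 = 0.01893 mol.
m = n·M = 0.01893 × 55.85 = 1.06 g.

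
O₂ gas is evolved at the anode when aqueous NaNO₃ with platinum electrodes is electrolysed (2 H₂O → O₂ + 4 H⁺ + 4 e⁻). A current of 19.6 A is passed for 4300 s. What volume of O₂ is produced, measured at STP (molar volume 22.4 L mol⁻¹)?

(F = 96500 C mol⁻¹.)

4.89 L

Q = I·t = 19.60 A × 4300.0 s = 84280 C.
n(e⁻) = Q/F = 84280 / 96500 = 0.8734 mol.
4 electrons are transferred per O₂ molecule, so n(O₂) = 0.8734 / 4 = 0.2183 mol.
V = n × V_m = 0.2183 × 22.4 = 4.89 L.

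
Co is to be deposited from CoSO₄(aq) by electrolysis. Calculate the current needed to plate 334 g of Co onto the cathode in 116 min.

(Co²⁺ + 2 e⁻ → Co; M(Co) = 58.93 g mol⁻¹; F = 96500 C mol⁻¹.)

n(Co) = 334 / 58.93 = 5.668 mol.
n(e⁻) = 2 × 5.668 = 11.34 mol.
Q = n(e⁻)·F = 11.34 × 96500 = 1094000 C.
I = Q/t = 1094000 / 6960.0 s = 157 A.

157 A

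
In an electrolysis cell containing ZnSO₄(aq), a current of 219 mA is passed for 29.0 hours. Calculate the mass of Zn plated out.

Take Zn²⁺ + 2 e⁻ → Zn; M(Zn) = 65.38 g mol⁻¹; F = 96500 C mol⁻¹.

7.75 g

Q = I·t = 0.2190 A × 104400 s = 22860 C.
n(e⁻) = Q/F = 22860 / 96500 = 0.2369 mol.
Zn²⁺ + 2 e⁻ → Zn, so n(Zn) = n(e⁻)/2 = 0.1185 mol.
m = n·M = 0.1185 × 65.38 = 7.75 g.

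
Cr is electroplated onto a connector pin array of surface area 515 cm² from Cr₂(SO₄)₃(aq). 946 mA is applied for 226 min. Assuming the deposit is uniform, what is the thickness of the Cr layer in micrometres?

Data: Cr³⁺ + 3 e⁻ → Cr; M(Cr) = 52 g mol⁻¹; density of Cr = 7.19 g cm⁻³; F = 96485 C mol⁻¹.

Q = I·t = 0.9460 × 13560 = 12830 C; n(e⁻) = 0.1330 mol.
n(Cr) = n(e⁻)/3 = 0.04432 mol, so m = 0.04432 × 52 = 2.304 g.
Volume = m/ρ = 2.304 / 7.19 = 0.3205 cm³.
Thickness = V/A = 0.3205 / 515 = 6.22 × 10⁻⁴ cm = 6.22 μm.

6.22 μm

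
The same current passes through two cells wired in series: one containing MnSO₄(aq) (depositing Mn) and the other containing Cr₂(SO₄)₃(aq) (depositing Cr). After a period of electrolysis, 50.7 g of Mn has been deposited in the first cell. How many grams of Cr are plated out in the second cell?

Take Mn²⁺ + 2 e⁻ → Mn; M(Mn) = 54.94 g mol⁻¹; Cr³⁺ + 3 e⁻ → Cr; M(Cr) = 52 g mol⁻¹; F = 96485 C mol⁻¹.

n(Mn) = 50.7 / 54.94 = 0.9228 mol.
Since Mn²⁺ + 2 e⁻ → Mn, n(e⁻) passed = 2 × 0.9228 = 1.846 mol.
Cells in series carry the same charge, so the same 1.846 mol of electrons passes through cell 2.
Cr³⁺ + 3 e⁻ → Cr, so n(Cr) = 1.846 / 3 = 0.6152 mol.
m(Cr) = 0.6152 × 52 = 32.0 g.

32.0 g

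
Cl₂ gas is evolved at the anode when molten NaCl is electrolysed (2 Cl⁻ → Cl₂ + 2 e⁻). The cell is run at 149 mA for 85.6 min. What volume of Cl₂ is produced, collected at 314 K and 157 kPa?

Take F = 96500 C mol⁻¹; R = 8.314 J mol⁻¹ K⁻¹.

Q = I·t = 0.1490 A × 5136.0 s = 765.3 C.
n(e⁻) = Q/F = 765.3 / 96500 = 0.007930 mol.
2 electrons are transferred per Cl₂ molecule, so n(Cl₂) = 0.007930 / 2 = 0.003965 mol.
V = nRT/P = (0.003965 × 8.314 × 314) / (157 × 10³ Pa) = 6.59 × 10⁻⁵ m³ = 0.0659 L.

0.0659 L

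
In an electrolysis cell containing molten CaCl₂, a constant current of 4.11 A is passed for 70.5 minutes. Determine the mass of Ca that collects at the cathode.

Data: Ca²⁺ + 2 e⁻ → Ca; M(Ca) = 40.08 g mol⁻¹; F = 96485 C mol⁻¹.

3.61 g

Q = I·t = 4.110 A × 4230.0 s = 17390 C.
n(e⁻) = Q/F = 17390 / 96485 = 0.1802 mol.
Ca²⁺ + 2 e⁻ → Ca, so n(Ca) = n(e⁻)/2 = 0.09009 mol.
m = n·M = 0.09009 × 40.08 = 3.61 g.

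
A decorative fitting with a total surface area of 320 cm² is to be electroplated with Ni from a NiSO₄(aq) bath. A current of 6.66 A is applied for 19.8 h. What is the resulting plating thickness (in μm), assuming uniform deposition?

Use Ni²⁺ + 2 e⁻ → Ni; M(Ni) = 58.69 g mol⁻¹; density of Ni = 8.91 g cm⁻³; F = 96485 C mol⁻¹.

Q = I·t = 6.660 × 71280 = 474700 C; n(e⁻) = 4.920 mol.
n(Ni) = n(e⁻)/2 = 2.460 mol, so m = 2.460 × 58.69 = 144.4 g.
Volume = m/ρ = 144.4 / 8.91 = 16.20 cm³.
Thickness = V/A = 16.20 / 320 = 0.0506 cm = 506 μm.

506 μm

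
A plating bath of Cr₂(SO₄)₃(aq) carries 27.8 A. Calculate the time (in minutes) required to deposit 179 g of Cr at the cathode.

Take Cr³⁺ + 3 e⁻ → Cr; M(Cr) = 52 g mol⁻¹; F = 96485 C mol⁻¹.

597 min

n(Cr) = m/M = 179 / 52 = 3.442 mol.
Each Cr atom requires 3 electrons, so n(e⁻) = 3 × 3.442 = 10.33 mol.
Q = n(e⁻)·F = 10.33 × 96485 = 996400 C.
t = Q/I = 996400 / 27.80 A = 35840 s = 597 min.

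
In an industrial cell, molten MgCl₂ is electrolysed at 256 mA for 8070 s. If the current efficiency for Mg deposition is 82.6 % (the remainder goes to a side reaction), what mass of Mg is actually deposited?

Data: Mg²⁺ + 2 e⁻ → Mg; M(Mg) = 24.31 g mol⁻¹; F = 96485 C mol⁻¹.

Q = I·t = 0.2560 × 8070.0 = 2066 C.
n(e⁻) = 2066/96485 = 0.02141 mol; theoretically n(Mg) = 0.02141/2 = 0.01071 mol, m_theo = 0.2603 g.
At 82.6 % efficiency, m_actual = 0.826 × 0.2603 = 0.215 g.

0.215 g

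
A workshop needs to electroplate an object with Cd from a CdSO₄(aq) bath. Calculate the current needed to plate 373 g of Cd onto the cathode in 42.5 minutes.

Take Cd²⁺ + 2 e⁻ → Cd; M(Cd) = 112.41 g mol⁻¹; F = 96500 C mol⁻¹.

251 A

n(Cd) = 373 / 112.41 = 3.318 mol.
n(e⁻) = 2 × 3.318 = 6.636 mol.
Q = n(e⁻)·F = 6.636 × 96500 = 640400 C.
I = Q/t = 640400 / 2550.0 s = 251 A.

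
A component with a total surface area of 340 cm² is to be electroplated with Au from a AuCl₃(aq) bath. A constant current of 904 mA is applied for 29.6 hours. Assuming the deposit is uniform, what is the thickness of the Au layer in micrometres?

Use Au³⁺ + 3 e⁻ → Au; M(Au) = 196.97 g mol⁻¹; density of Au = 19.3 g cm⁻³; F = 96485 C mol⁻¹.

99.9 μm

Q = I·t = 0.9040 × 106560 = 96330 C; n(e⁻) = 0.9984 mol.
n(Au) = n(e⁻)/3 = 0.3328 mol, so m = 0.3328 × 196.97 = 65.55 g.
Volume = m/ρ = 65.55 / 19.3 = 3.396 cm³.
Thickness = V/A = 3.396 / 340 = 0.00999 cm = 99.9 μm.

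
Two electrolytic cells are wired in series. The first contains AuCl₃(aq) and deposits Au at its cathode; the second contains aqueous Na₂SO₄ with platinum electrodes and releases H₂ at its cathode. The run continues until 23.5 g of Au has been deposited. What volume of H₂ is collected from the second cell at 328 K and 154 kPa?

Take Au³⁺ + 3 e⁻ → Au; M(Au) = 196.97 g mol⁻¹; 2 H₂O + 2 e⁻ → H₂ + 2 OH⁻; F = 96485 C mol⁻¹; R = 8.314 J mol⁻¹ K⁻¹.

3.17 L

n(Au) = 23.5 / 196.97 = 0.1193 mol, so n(e⁻) = 3 × 0.1193 = 0.3579 mol.
The cells are in series, so the same 0.3579 mol of electrons passes through the second cell.
2 H₂O + 2 e⁻ → H₂ + 2 OH⁻ — 2 mol e⁻ per mol H₂, so n(H₂) = 0.3579/2 = 0.1790 mol.
V = nRT/P = (0.1790 × 8.314 × 328) / (154 × 10³) = 0.00317 m³ = 3.17 L.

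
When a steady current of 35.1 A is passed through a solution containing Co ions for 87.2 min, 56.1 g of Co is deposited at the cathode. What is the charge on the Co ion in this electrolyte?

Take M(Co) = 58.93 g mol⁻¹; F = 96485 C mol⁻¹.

Q = I·t = 35.10 A × 5232.0 s = 183600 C, so n(e⁻) = 183600/96485 = 1.903 mol.
n(Co) deposited = 56.1 / 58.93 = 0.9520 mol.
Electrons per atom = n(e⁻)/n(Co) = 1.903 / 0.9520 = 2.00 ≈ 2, so the ion is Co²⁺.

+2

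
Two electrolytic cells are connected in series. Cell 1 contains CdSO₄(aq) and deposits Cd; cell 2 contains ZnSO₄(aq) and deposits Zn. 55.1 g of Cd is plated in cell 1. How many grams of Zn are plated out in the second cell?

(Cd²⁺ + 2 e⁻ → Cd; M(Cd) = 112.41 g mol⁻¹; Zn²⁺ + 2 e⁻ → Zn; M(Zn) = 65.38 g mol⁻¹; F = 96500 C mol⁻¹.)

32.0 g

n(Cd) = 55.1 / 112.41 = 0.4902 mol.
Since Cd²⁺ + 2 e⁻ → Cd, n(e⁻) passed = 2 × 0.4902 = 0.9803 mol.
Cells in series carry the same charge, so the same 0.9803 mol of electrons passes through cell 2.
Zn²⁺ + 2 e⁻ → Zn, so n(Zn) = 0.9803 / 2 = 0.4902 mol.
m(Zn) = 0.4902 × 65.38 = 32.0 g.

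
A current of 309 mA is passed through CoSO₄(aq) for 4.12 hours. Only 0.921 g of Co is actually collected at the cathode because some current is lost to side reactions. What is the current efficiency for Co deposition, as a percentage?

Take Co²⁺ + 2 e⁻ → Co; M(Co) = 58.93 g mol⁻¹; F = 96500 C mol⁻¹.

Q = I·t = 0.3090 × 14832 = 4583 C; n(e⁻) = 4583/96500 = 0.04749 mol.
Theoretical n(Co) = n(e⁻)/2 = 0.02375 mol, i.e. m_theo = 0.02375 × 58.93 = 1.399 g.
Efficiency = m_actual / m_theo = 0.921 / 1.399 = 65.8 %.

65.8 %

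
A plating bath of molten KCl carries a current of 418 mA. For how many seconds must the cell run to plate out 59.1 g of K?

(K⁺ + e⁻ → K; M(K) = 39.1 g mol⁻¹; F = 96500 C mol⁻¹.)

3.49 × 10⁵ s

n(K) = m/M = 59.1 / 39.1 = 1.512 mol.
Each K atom requires 1 electron, so n(e⁻) = 1 × 1.512 = 1.512 mol.
Q = n(e⁻)·F = 1.512 × 96500 = 145900 C.
t = Q/I = 145900 / 0.4180 A = 348900 s.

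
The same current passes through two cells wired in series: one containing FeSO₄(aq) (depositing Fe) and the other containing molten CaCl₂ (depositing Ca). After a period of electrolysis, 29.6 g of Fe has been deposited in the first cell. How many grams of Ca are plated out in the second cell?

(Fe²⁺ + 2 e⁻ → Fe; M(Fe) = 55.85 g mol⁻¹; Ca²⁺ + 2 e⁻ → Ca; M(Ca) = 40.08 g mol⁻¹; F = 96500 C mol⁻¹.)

21.2 g

n(Fe) = 29.6 / 55.85 = 0.5300 mol.
Since Fe²⁺ + 2 e⁻ → Fe, n(e⁻) passed = 2 × 0.5300 = 1.060 mol.
Cells in series carry the same charge, so the same 1.060 mol of electrons passes through cell 2.
Ca²⁺ + 2 e⁻ → Ca, so n(Ca) = 1.060 / 2 = 0.5300 mol.
m(Ca) = 0.5300 × 40.08 = 21.2 g.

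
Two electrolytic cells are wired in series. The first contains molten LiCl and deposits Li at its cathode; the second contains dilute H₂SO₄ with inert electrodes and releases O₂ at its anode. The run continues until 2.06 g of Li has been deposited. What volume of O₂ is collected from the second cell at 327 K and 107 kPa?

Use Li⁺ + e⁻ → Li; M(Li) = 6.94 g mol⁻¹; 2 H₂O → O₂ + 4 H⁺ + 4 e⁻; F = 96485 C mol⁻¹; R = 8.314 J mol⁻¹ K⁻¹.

n(Li) = 2.06 / 6.94 = 0.2968 mol, so n(e⁻) = 1 × 0.2968 = 0.2968 mol.
The cells are in series, so the same 0.2968 mol of electrons passes through the second cell.
2 H₂O → O₂ + 4 H⁺ + 4 e⁻ — 4 mol e⁻ per mol O₂, so n(O₂) = 0.2968/4 = 0.07421 mol.
V = nRT/P = (0.07421 × 8.314 × 327) / (107 × 10³) = 0.00189 m³ = 1.89 L.

1.89 L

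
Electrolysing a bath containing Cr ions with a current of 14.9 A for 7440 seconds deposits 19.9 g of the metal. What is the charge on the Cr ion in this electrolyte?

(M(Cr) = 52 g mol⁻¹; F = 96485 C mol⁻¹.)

Q = I·t = 14.90 A × 7440.0 s = 110900 C, so n(e⁻) = 110900/96485 = 1.149 mol.
n(Cr) deposited = 19.9 / 52 = 0.3827 mol.
Electrons per atom = n(e⁻)/n(Cr) = 1.149 / 0.3827 = 3.00 ≈ 3, so the ion is Cr³⁺.

+3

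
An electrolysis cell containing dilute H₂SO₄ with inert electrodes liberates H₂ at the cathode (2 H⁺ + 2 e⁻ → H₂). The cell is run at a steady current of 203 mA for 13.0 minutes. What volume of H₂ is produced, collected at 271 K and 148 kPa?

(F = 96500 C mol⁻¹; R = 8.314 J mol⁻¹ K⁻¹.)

Q = I·t = 0.2030 A × 780.00 s = 158.3 C.
n(e⁻) = Q/F = 158.3 / 96500 = 0.001641 mol.
2 electrons are transferred per H₂ molecule, so n(H₂) = 0.001641 / 2 = 0.0008204 mol.
V = nRT/P = (0.0008204 × 8.314 × 271) / (148 × 10³ Pa) = 1.25 × 10⁻⁵ m³ = 0.0125 L.

0.0125 L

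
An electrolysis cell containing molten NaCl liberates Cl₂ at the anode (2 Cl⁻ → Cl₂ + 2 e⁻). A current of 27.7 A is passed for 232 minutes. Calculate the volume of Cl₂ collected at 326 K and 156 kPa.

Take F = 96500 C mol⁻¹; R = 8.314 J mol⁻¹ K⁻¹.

34.7 L

Q = I·t = 27.70 A × 13920 s = 385600 C.
n(e⁻) = Q/F = 385600 / 96500 = 3.996 mol.
2 electrons are transferred per Cl₂ molecule, so n(Cl₂) = 3.996 / 2 = 1.998 mol.
V = nRT/P = (1.998 × 8.314 × 326) / (156 × 10³ Pa) = 0.0347 m³ = 34.7 L.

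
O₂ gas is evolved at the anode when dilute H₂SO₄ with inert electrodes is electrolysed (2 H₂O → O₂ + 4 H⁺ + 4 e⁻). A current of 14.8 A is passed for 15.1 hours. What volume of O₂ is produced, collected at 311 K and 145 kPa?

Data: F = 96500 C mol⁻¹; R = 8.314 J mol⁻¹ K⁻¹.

Q = I·t = 14.80 A × 54360 s = 804500 C.
n(e⁻) = Q/F = 804500 / 96500 = 8.337 mol.
4 electrons are transferred per O₂ molecule, so n(O₂) = 8.337 / 4 = 2.084 mol.
V = nRT/P = (2.084 × 8.314 × 311) / (145 × 10³ Pa) = 0.0372 m³ = 37.2 L.

37.2 L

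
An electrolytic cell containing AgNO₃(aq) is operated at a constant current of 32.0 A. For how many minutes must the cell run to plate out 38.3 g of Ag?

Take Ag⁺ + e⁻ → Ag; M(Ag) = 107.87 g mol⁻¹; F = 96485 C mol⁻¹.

n(Ag) = m/M = 38.3 / 107.87 = 0.3551 mol.
Each Ag atom requires 1 electron, so n(e⁻) = 1 × 0.3551 = 0.3551 mol.
Q = n(e⁻)·F = 0.3551 × 96485 = 34260 C.
t = Q/I = 34260 / 32.00 A = 1071 s = 17.8 min.

17.8 min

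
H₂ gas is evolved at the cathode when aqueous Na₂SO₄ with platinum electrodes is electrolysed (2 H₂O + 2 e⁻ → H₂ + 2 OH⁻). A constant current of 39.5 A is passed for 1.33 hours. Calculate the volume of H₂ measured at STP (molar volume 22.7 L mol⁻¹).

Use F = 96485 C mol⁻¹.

22.2 L

Q = I·t = 39.50 A × 4788.0 s = 189100 C.
n(e⁻) = Q/F = 189100 / 96485 = 1.960 mol.
2 electrons are transferred per H₂ molecule, so n(H₂) = 1.960 / 2 = 0.9801 mol.
V = n × V_m = 0.9801 × 22.7 = 22.2 L.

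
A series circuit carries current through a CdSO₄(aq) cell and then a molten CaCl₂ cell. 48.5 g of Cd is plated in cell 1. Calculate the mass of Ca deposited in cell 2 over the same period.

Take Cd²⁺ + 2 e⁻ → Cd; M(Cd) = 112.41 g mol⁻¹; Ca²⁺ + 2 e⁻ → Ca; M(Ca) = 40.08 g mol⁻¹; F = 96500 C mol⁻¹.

n(Cd) = 48.5 / 112.41 = 0.4315 mol.
Since Cd²⁺ + 2 e⁻ → Cd, n(e⁻) passed = 2 × 0.4315 = 0.8629 mol.
Cells in series carry the same charge, so the same 0.8629 mol of electrons passes through cell 2.
Ca²⁺ + 2 e⁻ → Ca, so n(Ca) = 0.8629 / 2 = 0.4315 mol.
m(Ca) = 0.4315 × 40.08 = 17.3 g.

17.3 g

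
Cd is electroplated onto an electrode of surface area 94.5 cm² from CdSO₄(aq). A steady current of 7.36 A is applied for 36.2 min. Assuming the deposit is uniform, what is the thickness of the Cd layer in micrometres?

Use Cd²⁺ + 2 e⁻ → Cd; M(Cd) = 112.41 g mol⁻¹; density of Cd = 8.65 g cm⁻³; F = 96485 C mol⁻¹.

114 μm

Q = I·t = 7.360 × 2172.0 = 15990 C; n(e⁻) = 0.1657 mol.
n(Cd) = n(e⁻)/2 = 0.08284 mol, so m = 0.08284 × 112.41 = 9.312 g.
Volume = m/ρ = 9.312 / 8.65 = 1.077 cm³.
Thickness = V/A = 1.077 / 94.5 = 0.0114 cm = 114 μm.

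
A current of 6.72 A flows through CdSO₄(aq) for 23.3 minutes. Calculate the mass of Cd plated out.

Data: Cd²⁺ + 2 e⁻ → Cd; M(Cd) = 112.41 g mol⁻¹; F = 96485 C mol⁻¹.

Q = I·t = 6.720 A × 1398.0 s = 9395 C.
n(e⁻) = Q/F = 9395 / 96485 = 0.09737 mol.
Cd²⁺ + 2 e⁻ → Cd, so n(Cd) = n(e⁻)/2 = 0.04868 mol.
m = n·M = 0.04868 × 112.41 = 5.47 g.

5.47 g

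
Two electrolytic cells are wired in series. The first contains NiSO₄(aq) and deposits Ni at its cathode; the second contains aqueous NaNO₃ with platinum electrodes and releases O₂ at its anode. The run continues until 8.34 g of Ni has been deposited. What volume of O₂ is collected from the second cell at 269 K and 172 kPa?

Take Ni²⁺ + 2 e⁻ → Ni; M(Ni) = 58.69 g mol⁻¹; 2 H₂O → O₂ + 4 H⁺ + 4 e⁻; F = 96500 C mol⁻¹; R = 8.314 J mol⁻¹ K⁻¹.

n(Ni) = 8.34 / 58.69 = 0.1421 mol, so n(e⁻) = 2 × 0.1421 = 0.2842 mol.
The cells are in series, so the same 0.2842 mol of electrons passes through the second cell.
2 H₂O → O₂ + 4 H⁺ + 4 e⁻ — 4 mol e⁻ per mol O₂, so n(O₂) = 0.2842/4 = 0.07105 mol.
V = nRT/P = (0.07105 × 8.314 × 269) / (172 × 10³) = 9.24 × 10⁻⁴ m³ = 0.924 L.

0.924 L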